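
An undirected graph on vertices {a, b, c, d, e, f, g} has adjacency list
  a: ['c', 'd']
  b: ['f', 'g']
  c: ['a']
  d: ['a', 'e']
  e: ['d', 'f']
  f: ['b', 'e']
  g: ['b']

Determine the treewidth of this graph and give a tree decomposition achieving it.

The largest bag has 2 vertices, giving width 1; this decomposition certifies tw(G) ≤ 1. Since G has at least one edge (e.g. c–a), it is not an edgeless graph, so tw(G) ≥ 1. Hence tw(G) = 1 exactly.

Treewidth 1.
One such decomposition:
Bags: B1 = {a, c}  B2 = {a, d}  B3 = {d, e}  B4 = {e, f}  B5 = {b, f}  B6 = {b, g}
Tree: B1–B2, B2–B3, B3–B4, B4–B5, B5–B6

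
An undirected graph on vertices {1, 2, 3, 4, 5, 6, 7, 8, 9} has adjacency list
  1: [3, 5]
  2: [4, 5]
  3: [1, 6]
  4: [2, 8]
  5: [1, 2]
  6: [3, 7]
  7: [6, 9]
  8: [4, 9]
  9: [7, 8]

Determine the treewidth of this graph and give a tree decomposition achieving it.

Treewidth 2.
Bags: B1 = {1, 2, 5}  B2 = {1, 2, 3}  B3 = {2, 3, 6}  B4 = {2, 6, 7}  B5 = {2, 7, 9}  B6 = {2, 8, 9}  B7 = {2, 4, 8}
Tree: B1–B2, B2–B3, B3–B4, B4–B5, B5–B6, B6–B7

Every bag has size at most 3, so the width is 3 − 1 = 2 and tw(G) ≤ 2. Since 2–5–1–3–6–7–9–8–4–2 is a cycle in G, G is not acyclic. Forests are exactly the graphs of treewidth ≤ 1, so tw(G) ≥ 2. Therefore the treewidth is 2.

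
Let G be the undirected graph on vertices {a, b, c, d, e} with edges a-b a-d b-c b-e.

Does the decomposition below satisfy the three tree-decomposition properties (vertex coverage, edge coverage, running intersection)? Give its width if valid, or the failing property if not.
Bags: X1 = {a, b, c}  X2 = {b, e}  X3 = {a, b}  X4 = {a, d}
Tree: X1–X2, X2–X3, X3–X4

No — bags containing vertex a are not connected in the tree.

A tree decomposition must satisfy three properties: every vertex lies in some bag; for every edge, both endpoints lie together in some bag; and for every vertex, the bags containing it form a connected subtree. Here bags containing vertex a are not connected in the tree, so the decomposition is invalid.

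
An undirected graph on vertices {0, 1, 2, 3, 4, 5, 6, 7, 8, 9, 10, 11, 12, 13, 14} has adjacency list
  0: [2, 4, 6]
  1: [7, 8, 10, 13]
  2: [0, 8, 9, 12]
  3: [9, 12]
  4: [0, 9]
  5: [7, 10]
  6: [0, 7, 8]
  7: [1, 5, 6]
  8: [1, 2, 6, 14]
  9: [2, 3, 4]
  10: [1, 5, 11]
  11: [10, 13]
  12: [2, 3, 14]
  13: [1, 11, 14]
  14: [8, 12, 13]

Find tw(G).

3

A width-3 tree decomposition is:
Bags: B1 = {0, 3, 4, 9}  B2 = {0, 2, 3, 9}  B3 = {0, 2, 3, 12}  B4 = {0, 2, 6, 12}  B5 = {2, 6, 8, 12}  B6 = {6, 8, 12, 14}  B7 = {6, 7, 8, 14}  B8 = {1, 7, 8, 14}  B9 = {1, 7, 13, 14}  B10 = {1, 5, 7, 13}  B11 = {1, 5, 10, 13}  B12 = {5, 10, 11, 13}
Tree: B1–B2, B2–B3, B3–B4, B4–B5, B5–B6, B6–B7, B7–B8, B8–B9, B9–B10, B10–B11, B11–B12
The largest bag has 4 vertices, giving width 3; this decomposition certifies tw(G) ≤ 3. For the lower bound: the 4 vertex sets {3,4,9}, {0}, {2}, {6,8,12,14} are disjoint, each induces a connected subgraph, and every pair is joined by at least one edge of G. Contracting each set to a single vertex therefore yields K_{4} as a minor, and since treewidth is minor-monotone, tw(G) ≥ tw(K_{4}) = 3. Hence tw(G) = 3 exactly.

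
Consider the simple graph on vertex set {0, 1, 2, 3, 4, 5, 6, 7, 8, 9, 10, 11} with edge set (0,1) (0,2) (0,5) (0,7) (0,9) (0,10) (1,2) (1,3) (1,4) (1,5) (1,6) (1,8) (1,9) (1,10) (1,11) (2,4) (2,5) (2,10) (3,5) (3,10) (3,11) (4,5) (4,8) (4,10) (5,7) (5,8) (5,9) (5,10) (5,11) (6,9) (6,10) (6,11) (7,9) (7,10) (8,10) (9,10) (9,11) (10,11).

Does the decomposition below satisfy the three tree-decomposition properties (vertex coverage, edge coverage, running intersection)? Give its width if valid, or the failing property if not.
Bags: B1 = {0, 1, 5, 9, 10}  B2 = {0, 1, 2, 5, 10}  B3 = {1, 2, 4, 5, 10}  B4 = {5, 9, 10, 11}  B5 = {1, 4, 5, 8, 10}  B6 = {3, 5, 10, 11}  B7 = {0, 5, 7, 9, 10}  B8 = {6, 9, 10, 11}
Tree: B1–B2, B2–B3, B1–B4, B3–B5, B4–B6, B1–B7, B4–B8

A tree decomposition must satisfy three properties: every vertex lies in some bag; for every edge, both endpoints lie together in some bag; and for every vertex, the bags containing it form a connected subtree. Here edge (1,11) lies in no bag, so the decomposition is invalid.

No — edge (1,11) lies in no bag.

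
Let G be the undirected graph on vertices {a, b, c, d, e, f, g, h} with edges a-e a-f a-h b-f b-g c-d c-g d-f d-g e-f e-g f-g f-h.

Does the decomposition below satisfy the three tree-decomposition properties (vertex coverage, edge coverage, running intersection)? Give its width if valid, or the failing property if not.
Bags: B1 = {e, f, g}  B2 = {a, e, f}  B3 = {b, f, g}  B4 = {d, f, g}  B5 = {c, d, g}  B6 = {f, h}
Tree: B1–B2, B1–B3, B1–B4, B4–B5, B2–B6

No — edge (a,h) lies in no bag.

A tree decomposition must satisfy three properties: every vertex lies in some bag; for every edge, both endpoints lie together in some bag; and for every vertex, the bags containing it form a connected subtree. Here edge (a,h) lies in no bag, so the decomposition is invalid.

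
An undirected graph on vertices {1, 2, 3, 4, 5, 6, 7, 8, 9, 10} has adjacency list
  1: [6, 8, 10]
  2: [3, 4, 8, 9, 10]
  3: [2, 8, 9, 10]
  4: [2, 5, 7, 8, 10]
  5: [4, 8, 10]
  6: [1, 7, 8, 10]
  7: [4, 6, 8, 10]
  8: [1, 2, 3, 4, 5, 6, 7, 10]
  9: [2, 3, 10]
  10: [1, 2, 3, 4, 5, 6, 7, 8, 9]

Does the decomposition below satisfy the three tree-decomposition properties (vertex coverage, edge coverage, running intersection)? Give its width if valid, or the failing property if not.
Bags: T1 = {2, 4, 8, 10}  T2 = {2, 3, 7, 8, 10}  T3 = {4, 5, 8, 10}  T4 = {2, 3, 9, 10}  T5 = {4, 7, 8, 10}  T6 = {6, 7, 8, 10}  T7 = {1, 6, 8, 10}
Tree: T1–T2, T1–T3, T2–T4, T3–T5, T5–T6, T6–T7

A tree decomposition must satisfy three properties: every vertex lies in some bag; for every edge, both endpoints lie together in some bag; and for every vertex, the bags containing it form a connected subtree. Here bags containing vertex 7 are not connected in the tree, so the decomposition is invalid.

No — bags containing vertex 7 are not connected in the tree.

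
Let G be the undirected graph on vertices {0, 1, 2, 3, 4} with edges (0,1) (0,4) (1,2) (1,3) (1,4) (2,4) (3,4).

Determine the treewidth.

A width-2 tree decomposition is:
Bags: B1 = {0, 1, 4}  B2 = {1, 3, 4}  B3 = {1, 2, 4}
Tree: B1–B2, B2–B3
Every bag has size at most 3, so the width is 3 − 1 = 2 and tw(G) ≤ 2. Conversely, {0, 1, 4} is a clique of size 3, and the vertices of any clique must share a bag in every tree decomposition; so some bag has ≥ 3 vertices and tw(G) ≥ 2. Combining the bounds, tw(G) = 2.

2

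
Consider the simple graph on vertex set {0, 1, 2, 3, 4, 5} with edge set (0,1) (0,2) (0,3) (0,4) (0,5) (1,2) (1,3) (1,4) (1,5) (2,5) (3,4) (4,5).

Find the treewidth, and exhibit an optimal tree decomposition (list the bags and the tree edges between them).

Treewidth 3.
Bags: B1 = {0, 1, 4, 5}  B2 = {0, 1, 3, 4}  B3 = {0, 1, 2, 5}
Tree: B1–B2, B1–B3

Each bag holds 4 vertices, so the decomposition has width 3, which upper-bounds the treewidth. For the lower bound, the 4 vertices {0, 1, 2, 5} are pairwise adjacent, and any tree decomposition puts a clique entirely inside one bag — forcing width ≥ 3. Therefore the treewidth is 3.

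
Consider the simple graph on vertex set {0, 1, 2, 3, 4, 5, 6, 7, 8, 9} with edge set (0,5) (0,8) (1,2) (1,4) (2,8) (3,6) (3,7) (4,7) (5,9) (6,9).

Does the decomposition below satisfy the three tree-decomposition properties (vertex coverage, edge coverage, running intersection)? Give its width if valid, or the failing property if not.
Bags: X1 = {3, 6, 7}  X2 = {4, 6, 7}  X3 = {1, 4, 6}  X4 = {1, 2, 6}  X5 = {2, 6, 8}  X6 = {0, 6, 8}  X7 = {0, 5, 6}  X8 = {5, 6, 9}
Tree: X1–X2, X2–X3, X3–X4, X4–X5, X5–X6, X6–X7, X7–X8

Checking the three conditions: (i) the bags cover all of {0, 1, 2, 3, 4, 5, 6, 7, 8, 9}; (ii) for each edge, some bag contains both endpoints; (iii) the bags containing any fixed vertex form a subtree. All hold, so the decomposition is valid with width 3 − 1 = 2.

Yes; width 2.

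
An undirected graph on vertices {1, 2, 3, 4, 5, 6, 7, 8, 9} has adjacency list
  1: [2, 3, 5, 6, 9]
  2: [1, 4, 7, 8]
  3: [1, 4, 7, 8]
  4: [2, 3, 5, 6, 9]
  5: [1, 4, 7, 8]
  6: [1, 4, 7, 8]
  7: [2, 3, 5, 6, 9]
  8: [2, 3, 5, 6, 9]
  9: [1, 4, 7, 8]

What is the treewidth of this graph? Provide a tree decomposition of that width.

Treewidth 4.
One optimal decomposition is:
Bags: B1 = {1, 2, 4, 7, 8}  B2 = {1, 4, 5, 7, 8}  B3 = {1, 4, 6, 7, 8}  B4 = {1, 4, 7, 8, 9}  B5 = {1, 3, 4, 7, 8}
Tree: B1–B2, B2–B3, B3–B4, B4–B5

Every bag has size at most 5, so the width is 5 − 1 = 4 and tw(G) ≤ 4. For the lower bound: the 5 vertex sets {1,2}, {5,7}, {6,8}, {4}, {9} are disjoint, each induces a connected subgraph, and every pair is joined by at least one edge of G. Contracting each set to a single vertex therefore yields K_{5} as a minor, and since treewidth is minor-monotone, tw(G) ≥ tw(K_{5}) = 4. The upper and lower bounds meet at 4, so that is the treewidth.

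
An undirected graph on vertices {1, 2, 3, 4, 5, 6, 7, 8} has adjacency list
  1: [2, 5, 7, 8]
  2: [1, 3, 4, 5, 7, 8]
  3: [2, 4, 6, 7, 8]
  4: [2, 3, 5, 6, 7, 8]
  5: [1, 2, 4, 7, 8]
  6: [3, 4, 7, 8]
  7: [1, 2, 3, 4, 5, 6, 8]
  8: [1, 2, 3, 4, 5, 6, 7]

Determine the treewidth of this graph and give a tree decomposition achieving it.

Each bag holds 5 vertices, so the decomposition has width 4, which upper-bounds the treewidth. Conversely, {1, 2, 5, 7, 8} is a clique of size 5, and the vertices of any clique must share a bag in every tree decomposition; so some bag has ≥ 5 vertices and tw(G) ≥ 4. Combining the bounds, tw(G) = 4.

Treewidth 4.
One optimal decomposition is:
Bags: B1 = {3, 4, 6, 7, 8}  B2 = {2, 3, 4, 7, 8}  B3 = {2, 4, 5, 7, 8}  B4 = {1, 2, 5, 7, 8}
Tree: B1–B2, B2–B3, B3–B4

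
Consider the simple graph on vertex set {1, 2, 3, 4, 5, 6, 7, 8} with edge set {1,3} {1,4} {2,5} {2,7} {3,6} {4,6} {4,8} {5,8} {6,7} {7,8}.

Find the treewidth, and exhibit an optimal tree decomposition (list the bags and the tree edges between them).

Every bag has size at most 3, so the width is 3 − 1 = 2 and tw(G) ≤ 2. The edges 2–5–8–7–2 form a cycle, so G is not a tree and its treewidth is at least 2. Combining the bounds, tw(G) = 2.

Treewidth 2.
Bags: B1 = {2, 5, 7}  B2 = {5, 7, 8}  B3 = {6, 7, 8}  B4 = {4, 6, 8}  B5 = {3, 4, 6}  B6 = {1, 3, 4}
Tree: B1–B2, B2–B3, B3–B4, B4–B5, B5–B6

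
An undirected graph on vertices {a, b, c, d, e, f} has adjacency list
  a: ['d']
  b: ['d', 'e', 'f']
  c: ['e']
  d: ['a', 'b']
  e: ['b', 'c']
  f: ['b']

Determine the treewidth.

A width-1 tree decomposition is:
Bags: B1 = {b, d}  B2 = {b, f}  B3 = {a, d}  B4 = {b, e}  B5 = {c, e}
Tree: B1–B2, B1–B3, B2–B4, B4–B5
The largest bag has 2 vertices, giving width 1; this decomposition certifies tw(G) ≤ 1. Any graph with an edge has treewidth ≥ 1, and G has the edge d–b. Hence tw(G) = 1 exactly.

1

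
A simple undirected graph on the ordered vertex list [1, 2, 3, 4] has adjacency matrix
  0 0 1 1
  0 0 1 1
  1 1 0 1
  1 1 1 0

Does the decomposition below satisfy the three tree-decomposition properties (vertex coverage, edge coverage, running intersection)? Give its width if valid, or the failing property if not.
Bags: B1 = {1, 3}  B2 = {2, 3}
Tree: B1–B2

A tree decomposition must satisfy three properties: every vertex lies in some bag; for every edge, both endpoints lie together in some bag; and for every vertex, the bags containing it form a connected subtree. Here vertex 4 appears in no bag, so the decomposition is invalid.

No — vertex 4 appears in no bag.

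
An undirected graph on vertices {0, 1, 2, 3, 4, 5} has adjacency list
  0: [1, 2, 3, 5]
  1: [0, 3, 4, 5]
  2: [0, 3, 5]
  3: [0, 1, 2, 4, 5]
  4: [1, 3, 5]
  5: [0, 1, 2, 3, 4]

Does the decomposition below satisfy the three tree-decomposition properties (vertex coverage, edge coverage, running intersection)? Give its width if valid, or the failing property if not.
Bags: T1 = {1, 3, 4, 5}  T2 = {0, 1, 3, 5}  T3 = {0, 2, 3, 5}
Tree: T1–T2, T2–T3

Vertex coverage: the bags together contain {0, 1, 2, 3, 4, 5}, the full vertex set. Edge coverage: each edge of G has both endpoints in at least one bag. Running intersection: for every vertex, the bags containing it form a connected subtree. All three properties hold, so this is a valid tree decomposition of width max|bag| − 1 = 3, and hence tw(G) ≤ 3.

Yes; width 3.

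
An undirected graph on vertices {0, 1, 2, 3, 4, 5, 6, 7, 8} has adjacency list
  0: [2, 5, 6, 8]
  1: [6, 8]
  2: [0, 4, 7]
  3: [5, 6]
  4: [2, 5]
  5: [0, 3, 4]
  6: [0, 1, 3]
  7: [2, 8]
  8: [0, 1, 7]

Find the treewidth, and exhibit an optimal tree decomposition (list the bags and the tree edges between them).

Every bag has size at most 4, so the width is 4 − 1 = 3 and tw(G) ≤ 3. For the lower bound: the 4 vertex sets {1,7,8}, {2}, {0}, {3,4,5,6} are disjoint, each induces a connected subgraph, and every pair is joined by at least one edge of G. Contracting each set to a single vertex therefore yields K_{4} as a minor, and since treewidth is minor-monotone, tw(G) ≥ tw(K_{4}) = 3. The upper and lower bounds meet at 3, so that is the treewidth.

Treewidth 3.
One such decomposition:
Bags: B1 = {1, 2, 7, 8}  B2 = {0, 1, 2, 8}  B3 = {0, 1, 2, 6}  B4 = {0, 2, 4, 6}  B5 = {0, 4, 5, 6}  B6 = {3, 4, 5, 6}
Tree: B1–B2, B2–B3, B3–B4, B4–B5, B5–B6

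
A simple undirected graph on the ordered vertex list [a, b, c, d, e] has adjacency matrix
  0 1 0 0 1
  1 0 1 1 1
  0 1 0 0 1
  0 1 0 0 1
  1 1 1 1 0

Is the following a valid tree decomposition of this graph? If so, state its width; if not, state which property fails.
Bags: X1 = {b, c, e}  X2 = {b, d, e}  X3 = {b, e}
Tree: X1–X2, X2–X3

A tree decomposition must satisfy three properties: every vertex lies in some bag; for every edge, both endpoints lie together in some bag; and for every vertex, the bags containing it form a connected subtree. Here vertex a appears in no bag, so the decomposition is invalid.

No — vertex a appears in no bag.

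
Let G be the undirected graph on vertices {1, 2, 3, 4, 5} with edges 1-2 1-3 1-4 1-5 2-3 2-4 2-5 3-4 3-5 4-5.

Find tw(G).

4

A width-4 tree decomposition is:
Bags: B1 = {1, 2, 3, 4, 5}
Tree: (single bag)
A single bag containing all 5 vertices is trivially a valid decomposition of width 4. Conversely, {1, 2, 3, 4, 5} is a clique of size 5, and the vertices of any clique must share a bag in every tree decomposition; so some bag has ≥ 5 vertices and tw(G) ≥ 4. Hence tw(G) = 4 exactly.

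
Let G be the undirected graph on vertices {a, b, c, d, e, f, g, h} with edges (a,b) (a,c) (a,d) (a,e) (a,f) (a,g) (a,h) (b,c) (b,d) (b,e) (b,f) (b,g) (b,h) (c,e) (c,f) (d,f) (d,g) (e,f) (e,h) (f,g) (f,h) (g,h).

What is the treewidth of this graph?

4

A width-4 tree decomposition is:
Bags: B1 = {a, b, c, e, f}  B2 = {a, b, e, f, h}  B3 = {a, b, f, g, h}  B4 = {a, b, d, f, g}
Tree: B1–B2, B2–B3, B3–B4
The largest bag has 5 vertices, giving width 4; this decomposition certifies tw(G) ≤ 4. For the lower bound, the 5 vertices {a, b, d, f, g} are pairwise adjacent, and any tree decomposition puts a clique entirely inside one bag — forcing width ≥ 4. Combining the bounds, tw(G) = 4.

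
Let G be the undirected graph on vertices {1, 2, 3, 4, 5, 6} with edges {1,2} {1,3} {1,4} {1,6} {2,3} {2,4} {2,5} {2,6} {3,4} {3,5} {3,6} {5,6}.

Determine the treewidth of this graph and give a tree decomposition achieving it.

Treewidth 3.
Bags: B1 = {1, 2, 3, 4}  B2 = {1, 2, 3, 6}  B3 = {2, 3, 5, 6}
Tree: B1–B2, B2–B3

The largest bag has 4 vertices, giving width 3; this decomposition certifies tw(G) ≤ 3. On the other hand G contains the 4-clique {1, 2, 3, 4}. A clique must lie in a single bag of any decomposition, so no decomposition can have width below 3. Therefore the treewidth is 3.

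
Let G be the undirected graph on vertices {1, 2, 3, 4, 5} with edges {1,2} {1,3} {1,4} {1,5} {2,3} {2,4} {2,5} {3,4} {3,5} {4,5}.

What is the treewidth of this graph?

4

A width-4 tree decomposition is:
Bags: B1 = {1, 2, 3, 4, 5}
Tree: (single bag)
A single bag containing all 5 vertices is trivially a valid decomposition of width 4. For the lower bound, the 5 vertices {1, 2, 3, 4, 5} are pairwise adjacent, and any tree decomposition puts a clique entirely inside one bag — forcing width ≥ 4. The upper and lower bounds meet at 4, so that is the treewidth.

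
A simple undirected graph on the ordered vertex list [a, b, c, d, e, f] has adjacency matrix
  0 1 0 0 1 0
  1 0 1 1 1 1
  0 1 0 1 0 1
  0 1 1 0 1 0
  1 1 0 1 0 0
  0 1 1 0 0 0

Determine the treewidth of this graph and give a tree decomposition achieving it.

Treewidth 2.
One optimal decomposition is:
Bags: B1 = {b, c, d}  B2 = {b, d, e}  B3 = {a, b, e}  B4 = {b, c, f}
Tree: B1–B2, B2–B3, B1–B4

The largest bag has 3 vertices, giving width 2; this decomposition certifies tw(G) ≤ 2. For the lower bound, the 3 vertices {b, d, e} are pairwise adjacent, and any tree decomposition puts a clique entirely inside one bag — forcing width ≥ 2. Combining the bounds, tw(G) = 2.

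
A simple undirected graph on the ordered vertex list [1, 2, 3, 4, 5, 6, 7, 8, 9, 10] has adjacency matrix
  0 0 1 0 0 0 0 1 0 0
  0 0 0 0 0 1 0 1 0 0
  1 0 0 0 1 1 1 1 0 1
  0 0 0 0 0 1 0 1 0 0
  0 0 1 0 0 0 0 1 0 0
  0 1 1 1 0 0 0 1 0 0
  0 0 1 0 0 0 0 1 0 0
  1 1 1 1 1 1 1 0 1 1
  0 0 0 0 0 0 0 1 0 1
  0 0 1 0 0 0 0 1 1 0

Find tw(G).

2

A width-2 tree decomposition is:
Bags: B1 = {3, 8, 10}  B2 = {8, 9, 10}  B3 = {3, 6, 8}  B4 = {4, 6, 8}  B5 = {2, 6, 8}  B6 = {3, 7, 8}  B7 = {3, 5, 8}  B8 = {1, 3, 8}
Tree: B1–B2, B1–B3, B3–B4, B3–B5, B3–B6, B6–B7, B6–B8
Every bag has size at most 3, so the width is 3 − 1 = 2 and tw(G) ≤ 2. Conversely, {8, 9, 10} is a clique of size 3, and the vertices of any clique must share a bag in every tree decomposition; so some bag has ≥ 3 vertices and tw(G) ≥ 2. Combining the bounds, tw(G) = 2.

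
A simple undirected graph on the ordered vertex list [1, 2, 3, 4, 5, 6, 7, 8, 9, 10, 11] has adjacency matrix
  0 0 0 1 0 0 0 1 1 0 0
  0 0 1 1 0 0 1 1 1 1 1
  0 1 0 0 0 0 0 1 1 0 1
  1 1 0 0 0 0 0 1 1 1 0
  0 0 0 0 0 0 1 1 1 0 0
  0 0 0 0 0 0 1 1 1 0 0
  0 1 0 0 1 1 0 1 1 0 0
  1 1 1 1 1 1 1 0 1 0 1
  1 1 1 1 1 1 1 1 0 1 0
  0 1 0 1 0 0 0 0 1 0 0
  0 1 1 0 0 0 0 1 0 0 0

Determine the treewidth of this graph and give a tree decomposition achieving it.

Treewidth 3.
One such decomposition:
Bags: B1 = {2, 7, 8, 9}  B2 = {2, 4, 8, 9}  B3 = {1, 4, 8, 9}  B4 = {6, 7, 8, 9}  B5 = {5, 7, 8, 9}  B6 = {2, 3, 8, 9}  B7 = {2, 4, 9, 10}  B8 = {2, 3, 8, 11}
Tree: B1–B2, B2–B3, B1–B4, B1–B5, B2–B6, B2–B7, B6–B8

The largest bag has 4 vertices, giving width 3; this decomposition certifies tw(G) ≤ 3. On the other hand G contains the 4-clique {1, 4, 8, 9}. A clique must lie in a single bag of any decomposition, so no decomposition can have width below 3. The upper and lower bounds meet at 3, so that is the treewidth.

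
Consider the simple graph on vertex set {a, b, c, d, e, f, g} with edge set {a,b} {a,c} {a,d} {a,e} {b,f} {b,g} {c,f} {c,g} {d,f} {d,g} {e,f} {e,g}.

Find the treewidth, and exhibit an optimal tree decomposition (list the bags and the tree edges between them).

Treewidth 3.
Bags: B1 = {a, b, f, g}  B2 = {a, d, f, g}  B3 = {a, c, f, g}  B4 = {a, e, f, g}
Tree: B1–B2, B2–B3, B3–B4

Every bag has size at most 4, so the width is 4 − 1 = 3 and tw(G) ≤ 3. For the lower bound: the 4 vertex sets {a,b}, {d,g}, {f}, {c} are disjoint, each induces a connected subgraph, and every pair is joined by at least one edge of G. Contracting each set to a single vertex therefore yields K_{4} as a minor, and since treewidth is minor-monotone, tw(G) ≥ tw(K_{4}) = 3. The upper and lower bounds meet at 3, so that is the treewidth.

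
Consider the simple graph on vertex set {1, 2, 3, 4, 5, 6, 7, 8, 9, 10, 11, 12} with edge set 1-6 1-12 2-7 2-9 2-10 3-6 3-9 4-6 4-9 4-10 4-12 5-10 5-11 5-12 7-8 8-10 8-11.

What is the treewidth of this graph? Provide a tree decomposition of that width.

Treewidth 3.
One optimal decomposition is:
Bags: B1 = {1, 3, 6, 12}  B2 = {3, 4, 6, 12}  B3 = {3, 4, 9, 12}  B4 = {4, 5, 9, 12}  B5 = {4, 5, 9, 10}  B6 = {2, 5, 9, 10}  B7 = {2, 5, 10, 11}  B8 = {2, 8, 10, 11}  B9 = {2, 7, 8, 11}
Tree: B1–B2, B2–B3, B3–B4, B4–B5, B5–B6, B6–B7, B7–B8, B8–B9

The largest bag has 4 vertices, giving width 3; this decomposition certifies tw(G) ≤ 3. For the lower bound: the 4 vertex sets {1,3,6}, {12}, {4}, {2,5,9,10} are disjoint, each induces a connected subgraph, and every pair is joined by at least one edge of G. Contracting each set to a single vertex therefore yields K_{4} as a minor, and since treewidth is minor-monotone, tw(G) ≥ tw(K_{4}) = 3. Combining the bounds, tw(G) = 3.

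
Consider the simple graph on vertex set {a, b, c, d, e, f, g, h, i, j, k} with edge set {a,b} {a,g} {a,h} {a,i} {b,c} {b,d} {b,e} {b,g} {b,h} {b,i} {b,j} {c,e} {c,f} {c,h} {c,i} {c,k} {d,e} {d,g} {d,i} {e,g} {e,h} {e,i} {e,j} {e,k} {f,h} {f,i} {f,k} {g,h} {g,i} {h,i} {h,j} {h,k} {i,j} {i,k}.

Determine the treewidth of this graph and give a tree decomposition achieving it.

Every bag has size at most 5, so the width is 5 − 1 = 4 and tw(G) ≤ 4. Conversely, {b, d, e, g, i} is a clique of size 5, and the vertices of any clique must share a bag in every tree decomposition; so some bag has ≥ 5 vertices and tw(G) ≥ 4. The upper and lower bounds meet at 4, so that is the treewidth.

Treewidth 4.
Bags: B1 = {b, e, g, h, i}  B2 = {b, e, h, i, j}  B3 = {a, b, g, h, i}  B4 = {b, c, e, h, i}  B5 = {b, d, e, g, i}  B6 = {c, e, h, i, k}  B7 = {c, f, h, i, k}
Tree: B1–B2, B1–B3, B1–B4, B1–B5, B4–B6, B6–B7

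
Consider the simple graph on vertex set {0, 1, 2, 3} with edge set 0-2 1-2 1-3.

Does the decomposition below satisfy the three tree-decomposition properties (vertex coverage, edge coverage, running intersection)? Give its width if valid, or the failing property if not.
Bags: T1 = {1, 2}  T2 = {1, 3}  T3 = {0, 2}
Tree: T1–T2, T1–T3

Yes; width 1.

Checking the three conditions: (i) the bags cover all of {0, 1, 2, 3}; (ii) for each edge, some bag contains both endpoints; (iii) the bags containing any fixed vertex form a subtree. All hold, so the decomposition is valid with width 2 − 1 = 1.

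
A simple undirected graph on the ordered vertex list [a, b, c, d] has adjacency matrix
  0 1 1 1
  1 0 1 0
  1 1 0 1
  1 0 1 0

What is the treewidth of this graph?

2

A width-2 tree decomposition is:
Bags: B1 = {a, b, c}  B2 = {a, c, d}
Tree: B1–B2
The largest bag has 3 vertices, giving width 2; this decomposition certifies tw(G) ≤ 2. On the other hand G contains the 3-clique {a, c, d}. A clique must lie in a single bag of any decomposition, so no decomposition can have width below 2. The upper and lower bounds meet at 2, so that is the treewidth.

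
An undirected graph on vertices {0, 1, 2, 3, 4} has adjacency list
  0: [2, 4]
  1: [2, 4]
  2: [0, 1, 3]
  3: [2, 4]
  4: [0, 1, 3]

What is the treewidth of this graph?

A width-2 tree decomposition is:
Bags: B1 = {1, 2, 4}  B2 = {2, 3, 4}  B3 = {0, 2, 4}
Tree: B1–B2, B2–B3
Every bag has size at most 3, so the width is 3 − 1 = 2 and tw(G) ≤ 2. Since 2–1–4–3–2 is a cycle in G, G is not acyclic. Forests are exactly the graphs of treewidth ≤ 1, so tw(G) ≥ 2. Therefore the treewidth is 2.

2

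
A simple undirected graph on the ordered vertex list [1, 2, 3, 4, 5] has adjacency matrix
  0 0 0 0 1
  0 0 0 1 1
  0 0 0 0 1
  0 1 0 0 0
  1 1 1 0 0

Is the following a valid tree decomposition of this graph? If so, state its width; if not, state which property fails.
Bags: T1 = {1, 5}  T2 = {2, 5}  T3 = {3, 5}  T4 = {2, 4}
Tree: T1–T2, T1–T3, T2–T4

Vertex coverage: the bags together contain {1, 2, 3, 4, 5}, the full vertex set. Edge coverage: each edge of G has both endpoints in at least one bag. Running intersection: for every vertex, the bags containing it form a connected subtree. All three properties hold, so this is a valid tree decomposition of width max|bag| − 1 = 1, and hence tw(G) ≤ 1.

Yes; width 1.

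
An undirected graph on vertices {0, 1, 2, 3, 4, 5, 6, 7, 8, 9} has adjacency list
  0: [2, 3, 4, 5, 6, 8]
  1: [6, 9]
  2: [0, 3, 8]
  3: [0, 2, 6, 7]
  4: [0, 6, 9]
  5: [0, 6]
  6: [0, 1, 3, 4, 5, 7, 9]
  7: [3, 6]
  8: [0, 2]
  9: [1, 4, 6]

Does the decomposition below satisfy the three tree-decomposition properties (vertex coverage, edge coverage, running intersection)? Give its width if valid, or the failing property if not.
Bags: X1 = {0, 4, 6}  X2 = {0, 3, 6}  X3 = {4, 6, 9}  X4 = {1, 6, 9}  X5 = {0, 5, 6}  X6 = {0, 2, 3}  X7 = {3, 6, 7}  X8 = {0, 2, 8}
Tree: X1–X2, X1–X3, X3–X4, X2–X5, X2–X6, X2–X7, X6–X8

Yes; width 2.

Vertex coverage: the bags together contain {0, 1, 2, 3, 4, 5, 6, 7, 8, 9}, the full vertex set. Edge coverage: each edge of G has both endpoints in at least one bag. Running intersection: for every vertex, the bags containing it form a connected subtree. All three properties hold, so this is a valid tree decomposition of width max|bag| − 1 = 2, and hence tw(G) ≤ 2.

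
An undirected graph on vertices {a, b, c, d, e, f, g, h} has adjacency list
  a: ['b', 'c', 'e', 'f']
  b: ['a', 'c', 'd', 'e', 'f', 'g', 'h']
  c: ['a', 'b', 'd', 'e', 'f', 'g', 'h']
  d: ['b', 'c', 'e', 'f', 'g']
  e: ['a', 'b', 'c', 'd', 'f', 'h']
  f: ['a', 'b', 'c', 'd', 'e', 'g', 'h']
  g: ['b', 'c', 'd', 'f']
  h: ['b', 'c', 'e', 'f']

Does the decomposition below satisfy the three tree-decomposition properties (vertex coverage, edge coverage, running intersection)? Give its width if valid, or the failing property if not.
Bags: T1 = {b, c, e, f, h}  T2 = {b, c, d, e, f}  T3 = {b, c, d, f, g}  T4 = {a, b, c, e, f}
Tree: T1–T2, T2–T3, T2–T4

Yes; width 4.

Vertex coverage: the bags together contain {a, b, c, d, e, f, g, h}, the full vertex set. Edge coverage: each edge of G has both endpoints in at least one bag. Running intersection: for every vertex, the bags containing it form a connected subtree. All three properties hold, so this is a valid tree decomposition of width max|bag| − 1 = 4, and hence tw(G) ≤ 4.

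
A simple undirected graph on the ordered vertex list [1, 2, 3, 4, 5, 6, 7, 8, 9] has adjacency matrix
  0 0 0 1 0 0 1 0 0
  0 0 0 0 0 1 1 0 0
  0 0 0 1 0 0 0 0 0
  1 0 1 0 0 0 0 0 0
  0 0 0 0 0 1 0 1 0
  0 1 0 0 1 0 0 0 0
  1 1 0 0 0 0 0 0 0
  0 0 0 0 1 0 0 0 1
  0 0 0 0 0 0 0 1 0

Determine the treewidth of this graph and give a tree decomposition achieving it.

Treewidth 1.
One optimal decomposition is:
Bags: B1 = {8, 9}  B2 = {5, 8}  B3 = {5, 6}  B4 = {2, 6}  B5 = {2, 7}  B6 = {1, 7}  B7 = {1, 4}  B8 = {3, 4}
Tree: B1–B2, B2–B3, B3–B4, B4–B5, B5–B6, B6–B7, B7–B8

The largest bag has 2 vertices, giving width 1; this decomposition certifies tw(G) ≤ 1. Any graph with an edge has treewidth ≥ 1, and G has the edge 9–8. Combining the bounds, tw(G) = 1.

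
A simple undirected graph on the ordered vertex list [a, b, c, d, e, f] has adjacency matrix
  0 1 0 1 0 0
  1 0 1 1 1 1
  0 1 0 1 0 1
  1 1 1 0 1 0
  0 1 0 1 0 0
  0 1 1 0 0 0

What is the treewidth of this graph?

2

A width-2 tree decomposition is:
Bags: B1 = {b, d, e}  B2 = {b, c, d}  B3 = {b, c, f}  B4 = {a, b, d}
Tree: B1–B2, B2–B3, B2–B4
The largest bag has 3 vertices, giving width 2; this decomposition certifies tw(G) ≤ 2. On the other hand G contains the 3-clique {b, d, e}. A clique must lie in a single bag of any decomposition, so no decomposition can have width below 2. Combining the bounds, tw(G) = 2.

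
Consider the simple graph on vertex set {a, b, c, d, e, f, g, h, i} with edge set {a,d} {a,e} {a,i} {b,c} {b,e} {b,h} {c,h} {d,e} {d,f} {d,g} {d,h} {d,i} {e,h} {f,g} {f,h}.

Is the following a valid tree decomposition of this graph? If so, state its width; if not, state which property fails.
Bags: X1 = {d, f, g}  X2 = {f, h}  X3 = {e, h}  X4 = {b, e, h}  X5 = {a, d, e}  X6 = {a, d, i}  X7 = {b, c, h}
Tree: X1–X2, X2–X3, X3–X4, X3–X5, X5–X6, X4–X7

No — edge (d,h) lies in no bag.

A tree decomposition must satisfy three properties: every vertex lies in some bag; for every edge, both endpoints lie together in some bag; and for every vertex, the bags containing it form a connected subtree. Here edge (d,h) lies in no bag, so the decomposition is invalid.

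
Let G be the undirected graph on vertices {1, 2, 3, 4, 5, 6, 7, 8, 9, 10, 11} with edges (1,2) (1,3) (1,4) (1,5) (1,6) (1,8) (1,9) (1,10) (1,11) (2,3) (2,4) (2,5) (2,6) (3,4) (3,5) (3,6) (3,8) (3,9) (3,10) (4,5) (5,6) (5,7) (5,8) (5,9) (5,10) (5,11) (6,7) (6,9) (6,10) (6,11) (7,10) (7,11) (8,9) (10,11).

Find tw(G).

4

A width-4 tree decomposition is:
Bags: B1 = {1, 5, 6, 10, 11}  B2 = {1, 3, 5, 6, 10}  B3 = {1, 3, 5, 6, 9}  B4 = {1, 3, 5, 8, 9}  B5 = {1, 2, 3, 5, 6}  B6 = {5, 6, 7, 10, 11}  B7 = {1, 2, 3, 4, 5}
Tree: B1–B2, B2–B3, B3–B4, B2–B5, B1–B6, B5–B7
The largest bag has 5 vertices, giving width 4; this decomposition certifies tw(G) ≤ 4. Conversely, {1, 5, 6, 10, 11} is a clique of size 5, and the vertices of any clique must share a bag in every tree decomposition; so some bag has ≥ 5 vertices and tw(G) ≥ 4. Combining the bounds, tw(G) = 4.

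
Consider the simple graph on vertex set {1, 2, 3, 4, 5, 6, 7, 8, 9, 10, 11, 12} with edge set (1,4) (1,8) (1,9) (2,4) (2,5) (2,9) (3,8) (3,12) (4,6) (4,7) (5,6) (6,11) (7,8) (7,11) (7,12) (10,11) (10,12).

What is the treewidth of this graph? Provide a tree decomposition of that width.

Treewidth 3.
Bags: B1 = {2, 5, 6, 9}  B2 = {2, 4, 6, 9}  B3 = {1, 4, 6, 9}  B4 = {1, 4, 6, 11}  B5 = {1, 4, 7, 11}  B6 = {1, 7, 8, 11}  B7 = {7, 8, 10, 11}  B8 = {7, 8, 10, 12}  B9 = {3, 8, 10, 12}
Tree: B1–B2, B2–B3, B3–B4, B4–B5, B5–B6, B6–B7, B7–B8, B8–B9

Each bag holds 4 vertices, so the decomposition has width 3, which upper-bounds the treewidth. For the lower bound: the 4 vertex sets {2,5,9}, {6}, {4}, {1,7,8,11} are disjoint, each induces a connected subgraph, and every pair is joined by at least one edge of G. Contracting each set to a single vertex therefore yields K_{4} as a minor, and since treewidth is minor-monotone, tw(G) ≥ tw(K_{4}) = 3. Therefore the treewidth is 3.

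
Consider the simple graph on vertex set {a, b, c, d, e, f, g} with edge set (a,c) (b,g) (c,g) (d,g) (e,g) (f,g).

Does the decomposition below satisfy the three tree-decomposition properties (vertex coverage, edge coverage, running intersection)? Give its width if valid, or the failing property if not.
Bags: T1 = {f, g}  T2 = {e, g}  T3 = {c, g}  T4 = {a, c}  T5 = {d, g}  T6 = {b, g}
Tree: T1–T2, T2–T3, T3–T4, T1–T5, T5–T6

Vertex coverage: the bags together contain {a, b, c, d, e, f, g}, the full vertex set. Edge coverage: each edge of G has both endpoints in at least one bag. Running intersection: for every vertex, the bags containing it form a connected subtree. All three properties hold, so this is a valid tree decomposition of width max|bag| − 1 = 1, and hence tw(G) ≤ 1.

Yes; width 1.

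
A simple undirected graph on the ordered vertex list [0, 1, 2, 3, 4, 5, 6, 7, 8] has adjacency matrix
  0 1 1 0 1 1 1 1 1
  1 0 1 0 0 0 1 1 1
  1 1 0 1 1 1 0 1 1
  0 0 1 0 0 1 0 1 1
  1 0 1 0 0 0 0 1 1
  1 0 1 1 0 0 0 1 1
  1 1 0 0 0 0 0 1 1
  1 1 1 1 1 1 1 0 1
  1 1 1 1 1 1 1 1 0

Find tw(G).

4

A width-4 tree decomposition is:
Bags: B1 = {0, 2, 5, 7, 8}  B2 = {0, 1, 2, 7, 8}  B3 = {2, 3, 5, 7, 8}  B4 = {0, 1, 6, 7, 8}  B5 = {0, 2, 4, 7, 8}
Tree: B1–B2, B1–B3, B2–B4, B1–B5
Every bag has size at most 5, so the width is 5 − 1 = 4 and tw(G) ≤ 4. Conversely, {0, 1, 2, 7, 8} is a clique of size 5, and the vertices of any clique must share a bag in every tree decomposition; so some bag has ≥ 5 vertices and tw(G) ≥ 4. Hence tw(G) = 4 exactly.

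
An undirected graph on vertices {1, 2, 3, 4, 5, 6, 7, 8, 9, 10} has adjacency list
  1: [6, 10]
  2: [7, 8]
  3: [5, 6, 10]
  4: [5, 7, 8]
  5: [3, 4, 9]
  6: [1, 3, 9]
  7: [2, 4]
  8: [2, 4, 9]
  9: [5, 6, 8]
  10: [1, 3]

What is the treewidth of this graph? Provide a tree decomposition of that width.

Every bag has size at most 3, so the width is 3 − 1 = 2 and tw(G) ≤ 2. The edges 1–10–3–6–1 form a cycle, so G is not a tree and its treewidth is at least 2. Hence tw(G) = 2 exactly.

Treewidth 2.
One such decomposition:
Bags: B1 = {1, 6, 10}  B2 = {3, 6, 10}  B3 = {3, 6, 9}  B4 = {3, 5, 9}  B5 = {5, 8, 9}  B6 = {4, 5, 8}  B7 = {2, 4, 8}  B8 = {2, 4, 7}
Tree: B1–B2, B2–B3, B3–B4, B4–B5, B5–B6, B6–B7, B7–B8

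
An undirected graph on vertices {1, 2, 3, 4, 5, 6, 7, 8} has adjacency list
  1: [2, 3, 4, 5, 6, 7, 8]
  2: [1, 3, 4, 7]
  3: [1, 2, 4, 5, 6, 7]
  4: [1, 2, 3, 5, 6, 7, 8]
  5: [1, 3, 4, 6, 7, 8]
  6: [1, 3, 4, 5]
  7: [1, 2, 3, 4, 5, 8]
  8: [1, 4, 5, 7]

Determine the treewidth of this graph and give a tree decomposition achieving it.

Treewidth 4.
Bags: B1 = {1, 4, 5, 7, 8}  B2 = {1, 3, 4, 5, 7}  B3 = {1, 3, 4, 5, 6}  B4 = {1, 2, 3, 4, 7}
Tree: B1–B2, B2–B3, B2–B4

Each bag holds 5 vertices, so the decomposition has width 4, which upper-bounds the treewidth. Conversely, {1, 4, 5, 7, 8} is a clique of size 5, and the vertices of any clique must share a bag in every tree decomposition; so some bag has ≥ 5 vertices and tw(G) ≥ 4. Hence tw(G) = 4 exactly.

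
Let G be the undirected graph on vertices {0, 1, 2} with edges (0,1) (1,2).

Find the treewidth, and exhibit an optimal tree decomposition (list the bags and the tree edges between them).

Treewidth 1.
Bags: B1 = {1, 2}  B2 = {0, 1}
Tree: B1–B2

Each bag holds 2 vertices, so the decomposition has width 1, which upper-bounds the treewidth. Since G has at least one edge (e.g. 2–1), it is not an edgeless graph, so tw(G) ≥ 1. Therefore the treewidth is 1.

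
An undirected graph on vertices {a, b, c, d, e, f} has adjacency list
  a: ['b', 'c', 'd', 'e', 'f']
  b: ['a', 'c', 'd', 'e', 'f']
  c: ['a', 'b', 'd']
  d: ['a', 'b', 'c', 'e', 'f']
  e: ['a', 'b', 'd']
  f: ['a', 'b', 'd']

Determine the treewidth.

A width-3 tree decomposition is:
Bags: B1 = {a, b, c, d}  B2 = {a, b, d, f}  B3 = {a, b, d, e}
Tree: B1–B2, B2–B3
The largest bag has 4 vertices, giving width 3; this decomposition certifies tw(G) ≤ 3. Conversely, {a, b, d, e} is a clique of size 4, and the vertices of any clique must share a bag in every tree decomposition; so some bag has ≥ 4 vertices and tw(G) ≥ 3. Combining the bounds, tw(G) = 3.

3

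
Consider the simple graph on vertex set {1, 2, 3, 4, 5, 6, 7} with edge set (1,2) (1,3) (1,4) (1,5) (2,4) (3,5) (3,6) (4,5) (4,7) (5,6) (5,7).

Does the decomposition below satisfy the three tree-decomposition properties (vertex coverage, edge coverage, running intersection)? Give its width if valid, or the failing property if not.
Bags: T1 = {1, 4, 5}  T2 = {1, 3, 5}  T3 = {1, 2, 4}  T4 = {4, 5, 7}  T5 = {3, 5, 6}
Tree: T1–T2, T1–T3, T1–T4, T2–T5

Vertex coverage: the bags together contain {1, 2, 3, 4, 5, 6, 7}, the full vertex set. Edge coverage: each edge of G has both endpoints in at least one bag. Running intersection: for every vertex, the bags containing it form a connected subtree. All three properties hold, so this is a valid tree decomposition of width max|bag| − 1 = 2, and hence tw(G) ≤ 2.

Yes; width 2.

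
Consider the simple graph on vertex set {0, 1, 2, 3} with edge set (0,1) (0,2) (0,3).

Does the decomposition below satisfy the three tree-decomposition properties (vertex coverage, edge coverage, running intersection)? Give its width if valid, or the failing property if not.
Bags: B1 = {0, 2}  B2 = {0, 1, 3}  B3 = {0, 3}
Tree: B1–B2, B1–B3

No — bags containing vertex 3 are not connected in the tree.

A tree decomposition must satisfy three properties: every vertex lies in some bag; for every edge, both endpoints lie together in some bag; and for every vertex, the bags containing it form a connected subtree. Here bags containing vertex 3 are not connected in the tree, so the decomposition is invalid.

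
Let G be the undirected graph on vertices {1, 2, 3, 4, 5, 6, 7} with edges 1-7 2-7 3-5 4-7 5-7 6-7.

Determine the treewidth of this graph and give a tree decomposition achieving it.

Every bag has size at most 2, so the width is 2 − 1 = 1 and tw(G) ≤ 1. G has an edge, so its treewidth is at least 1. Hence tw(G) = 1 exactly.

Treewidth 1.
One optimal decomposition is:
Bags: B1 = {6, 7}  B2 = {4, 7}  B3 = {5, 7}  B4 = {1, 7}  B5 = {2, 7}  B6 = {3, 5}
Tree: B1–B2, B1–B3, B2–B4, B2–B5, B3–B6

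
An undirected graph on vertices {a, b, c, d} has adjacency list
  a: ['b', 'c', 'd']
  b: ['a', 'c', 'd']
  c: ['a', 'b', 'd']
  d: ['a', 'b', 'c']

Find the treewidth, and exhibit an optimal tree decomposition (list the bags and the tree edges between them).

Treewidth 3.
One optimal decomposition is:
Bags: B1 = {a, b, c, d}
Tree: (single bag)

A single bag containing all 4 vertices is trivially a valid decomposition of width 3. For the lower bound, the 4 vertices {a, b, c, d} are pairwise adjacent, and any tree decomposition puts a clique entirely inside one bag — forcing width ≥ 3. Combining the bounds, tw(G) = 3.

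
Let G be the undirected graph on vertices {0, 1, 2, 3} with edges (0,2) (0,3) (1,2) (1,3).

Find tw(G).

2

A width-2 tree decomposition is:
Bags: B1 = {1, 2, 3}  B2 = {0, 2, 3}
Tree: B1–B2
Every bag has size at most 3, so the width is 3 − 1 = 2 and tw(G) ≤ 2. Since 2–1–3–0–2 is a cycle in G, G is not acyclic. Forests are exactly the graphs of treewidth ≤ 1, so tw(G) ≥ 2. The upper and lower bounds meet at 2, so that is the treewidth.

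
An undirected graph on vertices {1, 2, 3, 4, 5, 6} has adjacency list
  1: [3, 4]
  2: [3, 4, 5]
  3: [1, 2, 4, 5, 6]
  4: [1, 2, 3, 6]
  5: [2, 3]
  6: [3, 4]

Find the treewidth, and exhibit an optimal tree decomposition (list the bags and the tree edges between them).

Treewidth 2.
Bags: B1 = {1, 3, 4}  B2 = {3, 4, 6}  B3 = {2, 3, 4}  B4 = {2, 3, 5}
Tree: B1–B2, B2–B3, B3–B4

The largest bag has 3 vertices, giving width 2; this decomposition certifies tw(G) ≤ 2. For the lower bound, the 3 vertices {1, 3, 4} are pairwise adjacent, and any tree decomposition puts a clique entirely inside one bag — forcing width ≥ 2. Combining the bounds, tw(G) = 2.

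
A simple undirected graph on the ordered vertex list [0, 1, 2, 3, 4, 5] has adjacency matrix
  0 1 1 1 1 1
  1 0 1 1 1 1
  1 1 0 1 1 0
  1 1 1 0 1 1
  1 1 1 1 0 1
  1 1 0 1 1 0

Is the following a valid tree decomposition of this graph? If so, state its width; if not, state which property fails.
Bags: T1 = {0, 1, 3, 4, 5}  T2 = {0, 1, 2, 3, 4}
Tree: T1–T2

Vertex coverage: the bags together contain {0, 1, 2, 3, 4, 5}, the full vertex set. Edge coverage: each edge of G has both endpoints in at least one bag. Running intersection: for every vertex, the bags containing it form a connected subtree. All three properties hold, so this is a valid tree decomposition of width max|bag| − 1 = 4, and hence tw(G) ≤ 4.

Yes; width 4.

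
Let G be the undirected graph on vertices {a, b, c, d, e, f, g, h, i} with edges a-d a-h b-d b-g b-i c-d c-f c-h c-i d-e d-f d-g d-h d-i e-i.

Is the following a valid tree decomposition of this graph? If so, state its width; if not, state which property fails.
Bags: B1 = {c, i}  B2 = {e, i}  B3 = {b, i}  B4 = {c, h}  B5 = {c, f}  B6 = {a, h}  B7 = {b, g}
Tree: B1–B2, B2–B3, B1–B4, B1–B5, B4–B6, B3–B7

No — vertex d appears in no bag.

A tree decomposition must satisfy three properties: every vertex lies in some bag; for every edge, both endpoints lie together in some bag; and for every vertex, the bags containing it form a connected subtree. Here vertex d appears in no bag, so the decomposition is invalid.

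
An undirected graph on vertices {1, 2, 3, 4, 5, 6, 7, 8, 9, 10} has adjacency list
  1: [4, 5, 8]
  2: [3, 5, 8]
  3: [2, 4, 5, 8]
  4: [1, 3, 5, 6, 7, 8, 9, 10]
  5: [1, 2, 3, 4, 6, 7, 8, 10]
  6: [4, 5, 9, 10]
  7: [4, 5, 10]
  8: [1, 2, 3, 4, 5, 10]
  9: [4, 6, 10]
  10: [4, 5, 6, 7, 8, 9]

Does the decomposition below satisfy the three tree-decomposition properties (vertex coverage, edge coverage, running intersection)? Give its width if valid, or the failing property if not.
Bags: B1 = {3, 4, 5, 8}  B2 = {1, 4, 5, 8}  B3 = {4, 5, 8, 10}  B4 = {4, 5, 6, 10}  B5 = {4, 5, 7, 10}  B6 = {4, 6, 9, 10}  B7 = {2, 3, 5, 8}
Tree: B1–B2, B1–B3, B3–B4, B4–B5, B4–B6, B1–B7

Yes; width 3.

Checking the three conditions: (i) the bags cover all of {1, 2, 3, 4, 5, 6, 7, 8, 9, 10}; (ii) for each edge, some bag contains both endpoints; (iii) the bags containing any fixed vertex form a subtree. All hold, so the decomposition is valid with width 4 − 1 = 3.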